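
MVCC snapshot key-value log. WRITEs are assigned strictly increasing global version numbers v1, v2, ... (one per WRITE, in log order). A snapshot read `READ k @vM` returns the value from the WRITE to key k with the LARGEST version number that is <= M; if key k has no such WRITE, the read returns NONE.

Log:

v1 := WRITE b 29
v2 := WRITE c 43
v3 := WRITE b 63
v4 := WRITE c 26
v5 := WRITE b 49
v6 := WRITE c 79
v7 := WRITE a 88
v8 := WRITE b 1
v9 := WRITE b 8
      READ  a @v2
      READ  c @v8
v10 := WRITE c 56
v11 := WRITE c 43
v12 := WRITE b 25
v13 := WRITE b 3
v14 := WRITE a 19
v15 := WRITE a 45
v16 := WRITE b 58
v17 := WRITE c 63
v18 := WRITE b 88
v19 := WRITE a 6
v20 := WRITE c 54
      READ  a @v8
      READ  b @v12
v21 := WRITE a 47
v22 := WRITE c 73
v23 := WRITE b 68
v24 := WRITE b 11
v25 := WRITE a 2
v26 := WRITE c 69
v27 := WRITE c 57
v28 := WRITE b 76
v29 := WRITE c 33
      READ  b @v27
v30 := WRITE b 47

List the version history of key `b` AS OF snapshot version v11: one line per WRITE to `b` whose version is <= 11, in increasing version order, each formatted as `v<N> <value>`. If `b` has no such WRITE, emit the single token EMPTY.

Scan writes for key=b with version <= 11:
  v1 WRITE b 29 -> keep
  v2 WRITE c 43 -> skip
  v3 WRITE b 63 -> keep
  v4 WRITE c 26 -> skip
  v5 WRITE b 49 -> keep
  v6 WRITE c 79 -> skip
  v7 WRITE a 88 -> skip
  v8 WRITE b 1 -> keep
  v9 WRITE b 8 -> keep
  v10 WRITE c 56 -> skip
  v11 WRITE c 43 -> skip
  v12 WRITE b 25 -> drop (> snap)
  v13 WRITE b 3 -> drop (> snap)
  v14 WRITE a 19 -> skip
  v15 WRITE a 45 -> skip
  v16 WRITE b 58 -> drop (> snap)
  v17 WRITE c 63 -> skip
  v18 WRITE b 88 -> drop (> snap)
  v19 WRITE a 6 -> skip
  v20 WRITE c 54 -> skip
  v21 WRITE a 47 -> skip
  v22 WRITE c 73 -> skip
  v23 WRITE b 68 -> drop (> snap)
  v24 WRITE b 11 -> drop (> snap)
  v25 WRITE a 2 -> skip
  v26 WRITE c 69 -> skip
  v27 WRITE c 57 -> skip
  v28 WRITE b 76 -> drop (> snap)
  v29 WRITE c 33 -> skip
  v30 WRITE b 47 -> drop (> snap)
Collected: [(1, 29), (3, 63), (5, 49), (8, 1), (9, 8)]

Answer: v1 29
v3 63
v5 49
v8 1
v9 8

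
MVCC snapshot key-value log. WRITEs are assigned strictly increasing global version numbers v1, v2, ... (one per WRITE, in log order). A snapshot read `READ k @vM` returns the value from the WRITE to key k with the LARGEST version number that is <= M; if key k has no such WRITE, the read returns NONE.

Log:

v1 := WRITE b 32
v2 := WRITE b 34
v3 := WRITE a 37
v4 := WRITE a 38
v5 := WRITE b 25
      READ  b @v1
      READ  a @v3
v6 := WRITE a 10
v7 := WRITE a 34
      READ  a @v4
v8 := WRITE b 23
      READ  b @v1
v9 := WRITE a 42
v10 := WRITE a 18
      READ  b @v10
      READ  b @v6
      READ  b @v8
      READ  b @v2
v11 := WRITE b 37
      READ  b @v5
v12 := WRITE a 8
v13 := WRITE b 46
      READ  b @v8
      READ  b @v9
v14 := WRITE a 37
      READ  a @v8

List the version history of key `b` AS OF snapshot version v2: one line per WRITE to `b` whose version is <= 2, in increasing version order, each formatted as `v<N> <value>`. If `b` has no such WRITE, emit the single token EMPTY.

Scan writes for key=b with version <= 2:
  v1 WRITE b 32 -> keep
  v2 WRITE b 34 -> keep
  v3 WRITE a 37 -> skip
  v4 WRITE a 38 -> skip
  v5 WRITE b 25 -> drop (> snap)
  v6 WRITE a 10 -> skip
  v7 WRITE a 34 -> skip
  v8 WRITE b 23 -> drop (> snap)
  v9 WRITE a 42 -> skip
  v10 WRITE a 18 -> skip
  v11 WRITE b 37 -> drop (> snap)
  v12 WRITE a 8 -> skip
  v13 WRITE b 46 -> drop (> snap)
  v14 WRITE a 37 -> skip
Collected: [(1, 32), (2, 34)]

Answer: v1 32
v2 34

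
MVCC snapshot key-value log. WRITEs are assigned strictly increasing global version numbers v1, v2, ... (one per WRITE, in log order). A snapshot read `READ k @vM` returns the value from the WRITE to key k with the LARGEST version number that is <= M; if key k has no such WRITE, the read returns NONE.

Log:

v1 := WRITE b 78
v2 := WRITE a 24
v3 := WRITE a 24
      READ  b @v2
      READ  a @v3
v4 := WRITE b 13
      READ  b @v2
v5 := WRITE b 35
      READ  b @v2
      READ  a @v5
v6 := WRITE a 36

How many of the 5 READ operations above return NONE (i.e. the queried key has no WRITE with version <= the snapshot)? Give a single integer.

Answer: 0

Derivation:
v1: WRITE b=78  (b history now [(1, 78)])
v2: WRITE a=24  (a history now [(2, 24)])
v3: WRITE a=24  (a history now [(2, 24), (3, 24)])
READ b @v2: history=[(1, 78)] -> pick v1 -> 78
READ a @v3: history=[(2, 24), (3, 24)] -> pick v3 -> 24
v4: WRITE b=13  (b history now [(1, 78), (4, 13)])
READ b @v2: history=[(1, 78), (4, 13)] -> pick v1 -> 78
v5: WRITE b=35  (b history now [(1, 78), (4, 13), (5, 35)])
READ b @v2: history=[(1, 78), (4, 13), (5, 35)] -> pick v1 -> 78
READ a @v5: history=[(2, 24), (3, 24)] -> pick v3 -> 24
v6: WRITE a=36  (a history now [(2, 24), (3, 24), (6, 36)])
Read results in order: ['78', '24', '78', '78', '24']
NONE count = 0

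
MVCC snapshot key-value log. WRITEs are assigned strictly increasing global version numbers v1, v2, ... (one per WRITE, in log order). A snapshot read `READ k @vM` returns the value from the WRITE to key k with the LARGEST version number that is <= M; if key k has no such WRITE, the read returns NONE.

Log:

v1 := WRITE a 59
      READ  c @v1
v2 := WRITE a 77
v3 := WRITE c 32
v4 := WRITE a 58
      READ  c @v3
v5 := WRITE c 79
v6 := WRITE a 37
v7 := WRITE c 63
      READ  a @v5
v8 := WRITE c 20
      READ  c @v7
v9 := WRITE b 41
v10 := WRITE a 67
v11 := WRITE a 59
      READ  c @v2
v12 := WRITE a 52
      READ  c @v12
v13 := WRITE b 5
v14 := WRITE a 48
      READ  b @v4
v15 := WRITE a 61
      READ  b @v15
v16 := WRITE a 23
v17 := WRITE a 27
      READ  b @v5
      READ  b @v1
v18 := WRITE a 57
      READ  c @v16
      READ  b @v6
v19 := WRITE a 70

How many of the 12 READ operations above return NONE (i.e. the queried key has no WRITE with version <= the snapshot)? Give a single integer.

Answer: 6

Derivation:
v1: WRITE a=59  (a history now [(1, 59)])
READ c @v1: history=[] -> no version <= 1 -> NONE
v2: WRITE a=77  (a history now [(1, 59), (2, 77)])
v3: WRITE c=32  (c history now [(3, 32)])
v4: WRITE a=58  (a history now [(1, 59), (2, 77), (4, 58)])
READ c @v3: history=[(3, 32)] -> pick v3 -> 32
v5: WRITE c=79  (c history now [(3, 32), (5, 79)])
v6: WRITE a=37  (a history now [(1, 59), (2, 77), (4, 58), (6, 37)])
v7: WRITE c=63  (c history now [(3, 32), (5, 79), (7, 63)])
READ a @v5: history=[(1, 59), (2, 77), (4, 58), (6, 37)] -> pick v4 -> 58
v8: WRITE c=20  (c history now [(3, 32), (5, 79), (7, 63), (8, 20)])
READ c @v7: history=[(3, 32), (5, 79), (7, 63), (8, 20)] -> pick v7 -> 63
v9: WRITE b=41  (b history now [(9, 41)])
v10: WRITE a=67  (a history now [(1, 59), (2, 77), (4, 58), (6, 37), (10, 67)])
v11: WRITE a=59  (a history now [(1, 59), (2, 77), (4, 58), (6, 37), (10, 67), (11, 59)])
READ c @v2: history=[(3, 32), (5, 79), (7, 63), (8, 20)] -> no version <= 2 -> NONE
v12: WRITE a=52  (a history now [(1, 59), (2, 77), (4, 58), (6, 37), (10, 67), (11, 59), (12, 52)])
READ c @v12: history=[(3, 32), (5, 79), (7, 63), (8, 20)] -> pick v8 -> 20
v13: WRITE b=5  (b history now [(9, 41), (13, 5)])
v14: WRITE a=48  (a history now [(1, 59), (2, 77), (4, 58), (6, 37), (10, 67), (11, 59), (12, 52), (14, 48)])
READ b @v4: history=[(9, 41), (13, 5)] -> no version <= 4 -> NONE
v15: WRITE a=61  (a history now [(1, 59), (2, 77), (4, 58), (6, 37), (10, 67), (11, 59), (12, 52), (14, 48), (15, 61)])
READ b @v15: history=[(9, 41), (13, 5)] -> pick v13 -> 5
v16: WRITE a=23  (a history now [(1, 59), (2, 77), (4, 58), (6, 37), (10, 67), (11, 59), (12, 52), (14, 48), (15, 61), (16, 23)])
v17: WRITE a=27  (a history now [(1, 59), (2, 77), (4, 58), (6, 37), (10, 67), (11, 59), (12, 52), (14, 48), (15, 61), (16, 23), (17, 27)])
READ b @v5: history=[(9, 41), (13, 5)] -> no version <= 5 -> NONE
READ b @v1: history=[(9, 41), (13, 5)] -> no version <= 1 -> NONE
v18: WRITE a=57  (a history now [(1, 59), (2, 77), (4, 58), (6, 37), (10, 67), (11, 59), (12, 52), (14, 48), (15, 61), (16, 23), (17, 27), (18, 57)])
READ c @v16: history=[(3, 32), (5, 79), (7, 63), (8, 20)] -> pick v8 -> 20
READ b @v6: history=[(9, 41), (13, 5)] -> no version <= 6 -> NONE
v19: WRITE a=70  (a history now [(1, 59), (2, 77), (4, 58), (6, 37), (10, 67), (11, 59), (12, 52), (14, 48), (15, 61), (16, 23), (17, 27), (18, 57), (19, 70)])
Read results in order: ['NONE', '32', '58', '63', 'NONE', '20', 'NONE', '5', 'NONE', 'NONE', '20', 'NONE']
NONE count = 6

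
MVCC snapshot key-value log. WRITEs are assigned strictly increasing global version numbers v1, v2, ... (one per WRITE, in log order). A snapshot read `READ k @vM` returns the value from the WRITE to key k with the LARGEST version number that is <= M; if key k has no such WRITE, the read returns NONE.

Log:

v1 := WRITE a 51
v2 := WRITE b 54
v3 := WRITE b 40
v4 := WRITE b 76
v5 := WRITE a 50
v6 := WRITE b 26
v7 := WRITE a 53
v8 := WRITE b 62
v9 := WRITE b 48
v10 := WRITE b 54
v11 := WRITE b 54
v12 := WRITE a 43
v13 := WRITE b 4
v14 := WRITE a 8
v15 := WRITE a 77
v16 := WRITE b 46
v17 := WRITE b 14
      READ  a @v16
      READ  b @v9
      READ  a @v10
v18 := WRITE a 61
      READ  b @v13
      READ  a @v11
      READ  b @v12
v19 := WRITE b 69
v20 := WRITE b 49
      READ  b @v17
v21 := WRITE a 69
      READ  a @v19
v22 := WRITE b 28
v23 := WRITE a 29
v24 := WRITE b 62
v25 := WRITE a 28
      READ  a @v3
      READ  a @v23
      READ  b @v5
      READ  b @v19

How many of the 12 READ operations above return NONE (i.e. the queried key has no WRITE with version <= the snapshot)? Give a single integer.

Answer: 0

Derivation:
v1: WRITE a=51  (a history now [(1, 51)])
v2: WRITE b=54  (b history now [(2, 54)])
v3: WRITE b=40  (b history now [(2, 54), (3, 40)])
v4: WRITE b=76  (b history now [(2, 54), (3, 40), (4, 76)])
v5: WRITE a=50  (a history now [(1, 51), (5, 50)])
v6: WRITE b=26  (b history now [(2, 54), (3, 40), (4, 76), (6, 26)])
v7: WRITE a=53  (a history now [(1, 51), (5, 50), (7, 53)])
v8: WRITE b=62  (b history now [(2, 54), (3, 40), (4, 76), (6, 26), (8, 62)])
v9: WRITE b=48  (b history now [(2, 54), (3, 40), (4, 76), (6, 26), (8, 62), (9, 48)])
v10: WRITE b=54  (b history now [(2, 54), (3, 40), (4, 76), (6, 26), (8, 62), (9, 48), (10, 54)])
v11: WRITE b=54  (b history now [(2, 54), (3, 40), (4, 76), (6, 26), (8, 62), (9, 48), (10, 54), (11, 54)])
v12: WRITE a=43  (a history now [(1, 51), (5, 50), (7, 53), (12, 43)])
v13: WRITE b=4  (b history now [(2, 54), (3, 40), (4, 76), (6, 26), (8, 62), (9, 48), (10, 54), (11, 54), (13, 4)])
v14: WRITE a=8  (a history now [(1, 51), (5, 50), (7, 53), (12, 43), (14, 8)])
v15: WRITE a=77  (a history now [(1, 51), (5, 50), (7, 53), (12, 43), (14, 8), (15, 77)])
v16: WRITE b=46  (b history now [(2, 54), (3, 40), (4, 76), (6, 26), (8, 62), (9, 48), (10, 54), (11, 54), (13, 4), (16, 46)])
v17: WRITE b=14  (b history now [(2, 54), (3, 40), (4, 76), (6, 26), (8, 62), (9, 48), (10, 54), (11, 54), (13, 4), (16, 46), (17, 14)])
READ a @v16: history=[(1, 51), (5, 50), (7, 53), (12, 43), (14, 8), (15, 77)] -> pick v15 -> 77
READ b @v9: history=[(2, 54), (3, 40), (4, 76), (6, 26), (8, 62), (9, 48), (10, 54), (11, 54), (13, 4), (16, 46), (17, 14)] -> pick v9 -> 48
READ a @v10: history=[(1, 51), (5, 50), (7, 53), (12, 43), (14, 8), (15, 77)] -> pick v7 -> 53
v18: WRITE a=61  (a history now [(1, 51), (5, 50), (7, 53), (12, 43), (14, 8), (15, 77), (18, 61)])
READ b @v13: history=[(2, 54), (3, 40), (4, 76), (6, 26), (8, 62), (9, 48), (10, 54), (11, 54), (13, 4), (16, 46), (17, 14)] -> pick v13 -> 4
READ a @v11: history=[(1, 51), (5, 50), (7, 53), (12, 43), (14, 8), (15, 77), (18, 61)] -> pick v7 -> 53
READ b @v12: history=[(2, 54), (3, 40), (4, 76), (6, 26), (8, 62), (9, 48), (10, 54), (11, 54), (13, 4), (16, 46), (17, 14)] -> pick v11 -> 54
v19: WRITE b=69  (b history now [(2, 54), (3, 40), (4, 76), (6, 26), (8, 62), (9, 48), (10, 54), (11, 54), (13, 4), (16, 46), (17, 14), (19, 69)])
v20: WRITE b=49  (b history now [(2, 54), (3, 40), (4, 76), (6, 26), (8, 62), (9, 48), (10, 54), (11, 54), (13, 4), (16, 46), (17, 14), (19, 69), (20, 49)])
READ b @v17: history=[(2, 54), (3, 40), (4, 76), (6, 26), (8, 62), (9, 48), (10, 54), (11, 54), (13, 4), (16, 46), (17, 14), (19, 69), (20, 49)] -> pick v17 -> 14
v21: WRITE a=69  (a history now [(1, 51), (5, 50), (7, 53), (12, 43), (14, 8), (15, 77), (18, 61), (21, 69)])
READ a @v19: history=[(1, 51), (5, 50), (7, 53), (12, 43), (14, 8), (15, 77), (18, 61), (21, 69)] -> pick v18 -> 61
v22: WRITE b=28  (b history now [(2, 54), (3, 40), (4, 76), (6, 26), (8, 62), (9, 48), (10, 54), (11, 54), (13, 4), (16, 46), (17, 14), (19, 69), (20, 49), (22, 28)])
v23: WRITE a=29  (a history now [(1, 51), (5, 50), (7, 53), (12, 43), (14, 8), (15, 77), (18, 61), (21, 69), (23, 29)])
v24: WRITE b=62  (b history now [(2, 54), (3, 40), (4, 76), (6, 26), (8, 62), (9, 48), (10, 54), (11, 54), (13, 4), (16, 46), (17, 14), (19, 69), (20, 49), (22, 28), (24, 62)])
v25: WRITE a=28  (a history now [(1, 51), (5, 50), (7, 53), (12, 43), (14, 8), (15, 77), (18, 61), (21, 69), (23, 29), (25, 28)])
READ a @v3: history=[(1, 51), (5, 50), (7, 53), (12, 43), (14, 8), (15, 77), (18, 61), (21, 69), (23, 29), (25, 28)] -> pick v1 -> 51
READ a @v23: history=[(1, 51), (5, 50), (7, 53), (12, 43), (14, 8), (15, 77), (18, 61), (21, 69), (23, 29), (25, 28)] -> pick v23 -> 29
READ b @v5: history=[(2, 54), (3, 40), (4, 76), (6, 26), (8, 62), (9, 48), (10, 54), (11, 54), (13, 4), (16, 46), (17, 14), (19, 69), (20, 49), (22, 28), (24, 62)] -> pick v4 -> 76
READ b @v19: history=[(2, 54), (3, 40), (4, 76), (6, 26), (8, 62), (9, 48), (10, 54), (11, 54), (13, 4), (16, 46), (17, 14), (19, 69), (20, 49), (22, 28), (24, 62)] -> pick v19 -> 69
Read results in order: ['77', '48', '53', '4', '53', '54', '14', '61', '51', '29', '76', '69']
NONE count = 0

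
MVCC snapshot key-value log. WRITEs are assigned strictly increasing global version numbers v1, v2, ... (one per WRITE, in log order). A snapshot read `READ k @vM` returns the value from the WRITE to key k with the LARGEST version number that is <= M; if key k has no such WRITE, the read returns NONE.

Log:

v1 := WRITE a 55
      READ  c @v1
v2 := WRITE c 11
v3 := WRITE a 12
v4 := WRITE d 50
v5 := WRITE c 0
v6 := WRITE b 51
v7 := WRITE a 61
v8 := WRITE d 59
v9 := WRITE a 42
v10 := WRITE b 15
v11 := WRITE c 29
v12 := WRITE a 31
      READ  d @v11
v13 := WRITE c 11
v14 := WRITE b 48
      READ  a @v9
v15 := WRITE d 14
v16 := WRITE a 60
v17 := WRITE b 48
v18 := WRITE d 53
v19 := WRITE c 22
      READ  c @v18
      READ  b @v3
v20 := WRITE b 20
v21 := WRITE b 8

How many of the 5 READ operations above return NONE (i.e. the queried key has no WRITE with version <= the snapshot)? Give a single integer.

Answer: 2

Derivation:
v1: WRITE a=55  (a history now [(1, 55)])
READ c @v1: history=[] -> no version <= 1 -> NONE
v2: WRITE c=11  (c history now [(2, 11)])
v3: WRITE a=12  (a history now [(1, 55), (3, 12)])
v4: WRITE d=50  (d history now [(4, 50)])
v5: WRITE c=0  (c history now [(2, 11), (5, 0)])
v6: WRITE b=51  (b history now [(6, 51)])
v7: WRITE a=61  (a history now [(1, 55), (3, 12), (7, 61)])
v8: WRITE d=59  (d history now [(4, 50), (8, 59)])
v9: WRITE a=42  (a history now [(1, 55), (3, 12), (7, 61), (9, 42)])
v10: WRITE b=15  (b history now [(6, 51), (10, 15)])
v11: WRITE c=29  (c history now [(2, 11), (5, 0), (11, 29)])
v12: WRITE a=31  (a history now [(1, 55), (3, 12), (7, 61), (9, 42), (12, 31)])
READ d @v11: history=[(4, 50), (8, 59)] -> pick v8 -> 59
v13: WRITE c=11  (c history now [(2, 11), (5, 0), (11, 29), (13, 11)])
v14: WRITE b=48  (b history now [(6, 51), (10, 15), (14, 48)])
READ a @v9: history=[(1, 55), (3, 12), (7, 61), (9, 42), (12, 31)] -> pick v9 -> 42
v15: WRITE d=14  (d history now [(4, 50), (8, 59), (15, 14)])
v16: WRITE a=60  (a history now [(1, 55), (3, 12), (7, 61), (9, 42), (12, 31), (16, 60)])
v17: WRITE b=48  (b history now [(6, 51), (10, 15), (14, 48), (17, 48)])
v18: WRITE d=53  (d history now [(4, 50), (8, 59), (15, 14), (18, 53)])
v19: WRITE c=22  (c history now [(2, 11), (5, 0), (11, 29), (13, 11), (19, 22)])
READ c @v18: history=[(2, 11), (5, 0), (11, 29), (13, 11), (19, 22)] -> pick v13 -> 11
READ b @v3: history=[(6, 51), (10, 15), (14, 48), (17, 48)] -> no version <= 3 -> NONE
v20: WRITE b=20  (b history now [(6, 51), (10, 15), (14, 48), (17, 48), (20, 20)])
v21: WRITE b=8  (b history now [(6, 51), (10, 15), (14, 48), (17, 48), (20, 20), (21, 8)])
Read results in order: ['NONE', '59', '42', '11', 'NONE']
NONE count = 2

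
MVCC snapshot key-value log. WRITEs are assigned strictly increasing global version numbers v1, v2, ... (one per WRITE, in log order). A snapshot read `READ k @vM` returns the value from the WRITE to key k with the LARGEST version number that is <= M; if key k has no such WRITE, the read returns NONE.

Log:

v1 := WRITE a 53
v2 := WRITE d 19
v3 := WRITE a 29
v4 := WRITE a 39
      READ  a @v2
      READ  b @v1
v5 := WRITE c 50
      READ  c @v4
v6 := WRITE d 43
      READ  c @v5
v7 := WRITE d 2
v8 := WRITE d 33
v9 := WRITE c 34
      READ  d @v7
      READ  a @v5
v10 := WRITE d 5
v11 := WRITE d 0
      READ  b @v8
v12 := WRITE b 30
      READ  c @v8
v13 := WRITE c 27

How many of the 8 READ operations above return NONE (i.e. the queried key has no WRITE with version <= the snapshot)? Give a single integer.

Answer: 3

Derivation:
v1: WRITE a=53  (a history now [(1, 53)])
v2: WRITE d=19  (d history now [(2, 19)])
v3: WRITE a=29  (a history now [(1, 53), (3, 29)])
v4: WRITE a=39  (a history now [(1, 53), (3, 29), (4, 39)])
READ a @v2: history=[(1, 53), (3, 29), (4, 39)] -> pick v1 -> 53
READ b @v1: history=[] -> no version <= 1 -> NONE
v5: WRITE c=50  (c history now [(5, 50)])
READ c @v4: history=[(5, 50)] -> no version <= 4 -> NONE
v6: WRITE d=43  (d history now [(2, 19), (6, 43)])
READ c @v5: history=[(5, 50)] -> pick v5 -> 50
v7: WRITE d=2  (d history now [(2, 19), (6, 43), (7, 2)])
v8: WRITE d=33  (d history now [(2, 19), (6, 43), (7, 2), (8, 33)])
v9: WRITE c=34  (c history now [(5, 50), (9, 34)])
READ d @v7: history=[(2, 19), (6, 43), (7, 2), (8, 33)] -> pick v7 -> 2
READ a @v5: history=[(1, 53), (3, 29), (4, 39)] -> pick v4 -> 39
v10: WRITE d=5  (d history now [(2, 19), (6, 43), (7, 2), (8, 33), (10, 5)])
v11: WRITE d=0  (d history now [(2, 19), (6, 43), (7, 2), (8, 33), (10, 5), (11, 0)])
READ b @v8: history=[] -> no version <= 8 -> NONE
v12: WRITE b=30  (b history now [(12, 30)])
READ c @v8: history=[(5, 50), (9, 34)] -> pick v5 -> 50
v13: WRITE c=27  (c history now [(5, 50), (9, 34), (13, 27)])
Read results in order: ['53', 'NONE', 'NONE', '50', '2', '39', 'NONE', '50']
NONE count = 3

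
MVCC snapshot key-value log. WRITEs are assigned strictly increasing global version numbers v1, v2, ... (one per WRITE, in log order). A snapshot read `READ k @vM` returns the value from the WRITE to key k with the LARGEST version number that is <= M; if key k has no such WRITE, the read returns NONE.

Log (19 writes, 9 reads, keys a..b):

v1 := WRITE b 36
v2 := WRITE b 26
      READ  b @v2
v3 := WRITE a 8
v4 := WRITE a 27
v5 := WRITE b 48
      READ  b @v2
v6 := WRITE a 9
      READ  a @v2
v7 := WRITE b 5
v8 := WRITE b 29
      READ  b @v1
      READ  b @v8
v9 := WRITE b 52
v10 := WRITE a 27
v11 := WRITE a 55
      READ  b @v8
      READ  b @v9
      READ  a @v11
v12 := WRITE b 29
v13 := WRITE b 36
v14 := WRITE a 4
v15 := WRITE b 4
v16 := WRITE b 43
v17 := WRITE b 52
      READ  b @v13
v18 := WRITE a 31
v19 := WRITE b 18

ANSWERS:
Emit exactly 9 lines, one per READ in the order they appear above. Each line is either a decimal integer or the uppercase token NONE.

v1: WRITE b=36  (b history now [(1, 36)])
v2: WRITE b=26  (b history now [(1, 36), (2, 26)])
READ b @v2: history=[(1, 36), (2, 26)] -> pick v2 -> 26
v3: WRITE a=8  (a history now [(3, 8)])
v4: WRITE a=27  (a history now [(3, 8), (4, 27)])
v5: WRITE b=48  (b history now [(1, 36), (2, 26), (5, 48)])
READ b @v2: history=[(1, 36), (2, 26), (5, 48)] -> pick v2 -> 26
v6: WRITE a=9  (a history now [(3, 8), (4, 27), (6, 9)])
READ a @v2: history=[(3, 8), (4, 27), (6, 9)] -> no version <= 2 -> NONE
v7: WRITE b=5  (b history now [(1, 36), (2, 26), (5, 48), (7, 5)])
v8: WRITE b=29  (b history now [(1, 36), (2, 26), (5, 48), (7, 5), (8, 29)])
READ b @v1: history=[(1, 36), (2, 26), (5, 48), (7, 5), (8, 29)] -> pick v1 -> 36
READ b @v8: history=[(1, 36), (2, 26), (5, 48), (7, 5), (8, 29)] -> pick v8 -> 29
v9: WRITE b=52  (b history now [(1, 36), (2, 26), (5, 48), (7, 5), (8, 29), (9, 52)])
v10: WRITE a=27  (a history now [(3, 8), (4, 27), (6, 9), (10, 27)])
v11: WRITE a=55  (a history now [(3, 8), (4, 27), (6, 9), (10, 27), (11, 55)])
READ b @v8: history=[(1, 36), (2, 26), (5, 48), (7, 5), (8, 29), (9, 52)] -> pick v8 -> 29
READ b @v9: history=[(1, 36), (2, 26), (5, 48), (7, 5), (8, 29), (9, 52)] -> pick v9 -> 52
READ a @v11: history=[(3, 8), (4, 27), (6, 9), (10, 27), (11, 55)] -> pick v11 -> 55
v12: WRITE b=29  (b history now [(1, 36), (2, 26), (5, 48), (7, 5), (8, 29), (9, 52), (12, 29)])
v13: WRITE b=36  (b history now [(1, 36), (2, 26), (5, 48), (7, 5), (8, 29), (9, 52), (12, 29), (13, 36)])
v14: WRITE a=4  (a history now [(3, 8), (4, 27), (6, 9), (10, 27), (11, 55), (14, 4)])
v15: WRITE b=4  (b history now [(1, 36), (2, 26), (5, 48), (7, 5), (8, 29), (9, 52), (12, 29), (13, 36), (15, 4)])
v16: WRITE b=43  (b history now [(1, 36), (2, 26), (5, 48), (7, 5), (8, 29), (9, 52), (12, 29), (13, 36), (15, 4), (16, 43)])
v17: WRITE b=52  (b history now [(1, 36), (2, 26), (5, 48), (7, 5), (8, 29), (9, 52), (12, 29), (13, 36), (15, 4), (16, 43), (17, 52)])
READ b @v13: history=[(1, 36), (2, 26), (5, 48), (7, 5), (8, 29), (9, 52), (12, 29), (13, 36), (15, 4), (16, 43), (17, 52)] -> pick v13 -> 36
v18: WRITE a=31  (a history now [(3, 8), (4, 27), (6, 9), (10, 27), (11, 55), (14, 4), (18, 31)])
v19: WRITE b=18  (b history now [(1, 36), (2, 26), (5, 48), (7, 5), (8, 29), (9, 52), (12, 29), (13, 36), (15, 4), (16, 43), (17, 52), (19, 18)])

Answer: 26
26
NONE
36
29
29
52
55
36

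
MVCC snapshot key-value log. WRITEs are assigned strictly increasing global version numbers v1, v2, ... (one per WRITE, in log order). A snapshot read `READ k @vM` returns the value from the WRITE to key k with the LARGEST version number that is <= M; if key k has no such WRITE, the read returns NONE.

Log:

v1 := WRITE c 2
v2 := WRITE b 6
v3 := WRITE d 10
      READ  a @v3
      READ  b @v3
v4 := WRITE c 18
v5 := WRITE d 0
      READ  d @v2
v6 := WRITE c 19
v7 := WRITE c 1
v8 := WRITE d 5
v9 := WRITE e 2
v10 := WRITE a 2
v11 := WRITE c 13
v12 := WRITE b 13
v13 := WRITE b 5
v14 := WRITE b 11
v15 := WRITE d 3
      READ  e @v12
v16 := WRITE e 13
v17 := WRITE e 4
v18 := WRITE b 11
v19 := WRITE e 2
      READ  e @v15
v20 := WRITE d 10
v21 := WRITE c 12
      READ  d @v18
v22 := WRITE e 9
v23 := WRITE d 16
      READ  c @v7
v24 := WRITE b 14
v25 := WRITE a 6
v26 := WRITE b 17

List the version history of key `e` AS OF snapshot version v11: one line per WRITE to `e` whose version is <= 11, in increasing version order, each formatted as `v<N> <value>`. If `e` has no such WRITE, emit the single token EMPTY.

Answer: v9 2

Derivation:
Scan writes for key=e with version <= 11:
  v1 WRITE c 2 -> skip
  v2 WRITE b 6 -> skip
  v3 WRITE d 10 -> skip
  v4 WRITE c 18 -> skip
  v5 WRITE d 0 -> skip
  v6 WRITE c 19 -> skip
  v7 WRITE c 1 -> skip
  v8 WRITE d 5 -> skip
  v9 WRITE e 2 -> keep
  v10 WRITE a 2 -> skip
  v11 WRITE c 13 -> skip
  v12 WRITE b 13 -> skip
  v13 WRITE b 5 -> skip
  v14 WRITE b 11 -> skip
  v15 WRITE d 3 -> skip
  v16 WRITE e 13 -> drop (> snap)
  v17 WRITE e 4 -> drop (> snap)
  v18 WRITE b 11 -> skip
  v19 WRITE e 2 -> drop (> snap)
  v20 WRITE d 10 -> skip
  v21 WRITE c 12 -> skip
  v22 WRITE e 9 -> drop (> snap)
  v23 WRITE d 16 -> skip
  v24 WRITE b 14 -> skip
  v25 WRITE a 6 -> skip
  v26 WRITE b 17 -> skip
Collected: [(9, 2)]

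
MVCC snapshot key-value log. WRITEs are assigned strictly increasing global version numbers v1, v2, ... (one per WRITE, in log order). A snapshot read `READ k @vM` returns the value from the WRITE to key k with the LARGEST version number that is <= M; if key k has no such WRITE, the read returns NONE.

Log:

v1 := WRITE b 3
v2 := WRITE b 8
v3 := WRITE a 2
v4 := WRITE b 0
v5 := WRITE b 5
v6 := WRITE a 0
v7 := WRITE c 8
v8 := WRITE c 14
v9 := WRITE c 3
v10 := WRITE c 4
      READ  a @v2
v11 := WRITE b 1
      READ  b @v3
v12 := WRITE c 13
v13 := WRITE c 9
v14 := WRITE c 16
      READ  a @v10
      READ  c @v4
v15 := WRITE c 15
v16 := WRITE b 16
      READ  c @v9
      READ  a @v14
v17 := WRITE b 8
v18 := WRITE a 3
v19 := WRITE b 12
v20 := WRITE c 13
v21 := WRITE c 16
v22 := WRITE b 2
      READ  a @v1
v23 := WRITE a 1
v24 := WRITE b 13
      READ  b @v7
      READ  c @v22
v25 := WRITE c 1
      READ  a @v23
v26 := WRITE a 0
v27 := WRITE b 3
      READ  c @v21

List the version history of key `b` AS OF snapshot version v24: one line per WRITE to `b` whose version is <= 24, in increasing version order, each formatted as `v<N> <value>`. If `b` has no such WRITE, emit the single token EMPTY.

Answer: v1 3
v2 8
v4 0
v5 5
v11 1
v16 16
v17 8
v19 12
v22 2
v24 13

Derivation:
Scan writes for key=b with version <= 24:
  v1 WRITE b 3 -> keep
  v2 WRITE b 8 -> keep
  v3 WRITE a 2 -> skip
  v4 WRITE b 0 -> keep
  v5 WRITE b 5 -> keep
  v6 WRITE a 0 -> skip
  v7 WRITE c 8 -> skip
  v8 WRITE c 14 -> skip
  v9 WRITE c 3 -> skip
  v10 WRITE c 4 -> skip
  v11 WRITE b 1 -> keep
  v12 WRITE c 13 -> skip
  v13 WRITE c 9 -> skip
  v14 WRITE c 16 -> skip
  v15 WRITE c 15 -> skip
  v16 WRITE b 16 -> keep
  v17 WRITE b 8 -> keep
  v18 WRITE a 3 -> skip
  v19 WRITE b 12 -> keep
  v20 WRITE c 13 -> skip
  v21 WRITE c 16 -> skip
  v22 WRITE b 2 -> keep
  v23 WRITE a 1 -> skip
  v24 WRITE b 13 -> keep
  v25 WRITE c 1 -> skip
  v26 WRITE a 0 -> skip
  v27 WRITE b 3 -> drop (> snap)
Collected: [(1, 3), (2, 8), (4, 0), (5, 5), (11, 1), (16, 16), (17, 8), (19, 12), (22, 2), (24, 13)]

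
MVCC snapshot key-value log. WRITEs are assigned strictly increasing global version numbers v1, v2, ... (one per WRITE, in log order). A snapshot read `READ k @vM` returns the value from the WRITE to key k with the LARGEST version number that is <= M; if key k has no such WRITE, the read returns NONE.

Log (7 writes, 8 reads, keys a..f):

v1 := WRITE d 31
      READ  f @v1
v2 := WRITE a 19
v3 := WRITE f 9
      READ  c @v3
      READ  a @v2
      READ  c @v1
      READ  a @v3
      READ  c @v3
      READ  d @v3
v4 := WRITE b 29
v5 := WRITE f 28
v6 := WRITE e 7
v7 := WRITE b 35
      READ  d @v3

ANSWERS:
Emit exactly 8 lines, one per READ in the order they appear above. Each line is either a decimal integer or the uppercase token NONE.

v1: WRITE d=31  (d history now [(1, 31)])
READ f @v1: history=[] -> no version <= 1 -> NONE
v2: WRITE a=19  (a history now [(2, 19)])
v3: WRITE f=9  (f history now [(3, 9)])
READ c @v3: history=[] -> no version <= 3 -> NONE
READ a @v2: history=[(2, 19)] -> pick v2 -> 19
READ c @v1: history=[] -> no version <= 1 -> NONE
READ a @v3: history=[(2, 19)] -> pick v2 -> 19
READ c @v3: history=[] -> no version <= 3 -> NONE
READ d @v3: history=[(1, 31)] -> pick v1 -> 31
v4: WRITE b=29  (b history now [(4, 29)])
v5: WRITE f=28  (f history now [(3, 9), (5, 28)])
v6: WRITE e=7  (e history now [(6, 7)])
v7: WRITE b=35  (b history now [(4, 29), (7, 35)])
READ d @v3: history=[(1, 31)] -> pick v1 -> 31

Answer: NONE
NONE
19
NONE
19
NONE
31
31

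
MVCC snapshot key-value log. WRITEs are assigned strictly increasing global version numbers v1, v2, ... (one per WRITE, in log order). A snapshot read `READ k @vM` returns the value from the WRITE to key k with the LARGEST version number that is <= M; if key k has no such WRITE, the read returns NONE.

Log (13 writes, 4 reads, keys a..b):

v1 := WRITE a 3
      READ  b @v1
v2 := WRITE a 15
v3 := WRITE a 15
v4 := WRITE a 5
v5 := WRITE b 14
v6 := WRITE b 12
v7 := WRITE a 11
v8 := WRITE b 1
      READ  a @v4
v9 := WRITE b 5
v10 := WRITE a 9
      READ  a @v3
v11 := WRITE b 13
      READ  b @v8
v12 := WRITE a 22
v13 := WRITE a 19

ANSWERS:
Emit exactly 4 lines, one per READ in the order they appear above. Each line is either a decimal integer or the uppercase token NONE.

Answer: NONE
5
15
1

Derivation:
v1: WRITE a=3  (a history now [(1, 3)])
READ b @v1: history=[] -> no version <= 1 -> NONE
v2: WRITE a=15  (a history now [(1, 3), (2, 15)])
v3: WRITE a=15  (a history now [(1, 3), (2, 15), (3, 15)])
v4: WRITE a=5  (a history now [(1, 3), (2, 15), (3, 15), (4, 5)])
v5: WRITE b=14  (b history now [(5, 14)])
v6: WRITE b=12  (b history now [(5, 14), (6, 12)])
v7: WRITE a=11  (a history now [(1, 3), (2, 15), (3, 15), (4, 5), (7, 11)])
v8: WRITE b=1  (b history now [(5, 14), (6, 12), (8, 1)])
READ a @v4: history=[(1, 3), (2, 15), (3, 15), (4, 5), (7, 11)] -> pick v4 -> 5
v9: WRITE b=5  (b history now [(5, 14), (6, 12), (8, 1), (9, 5)])
v10: WRITE a=9  (a history now [(1, 3), (2, 15), (3, 15), (4, 5), (7, 11), (10, 9)])
READ a @v3: history=[(1, 3), (2, 15), (3, 15), (4, 5), (7, 11), (10, 9)] -> pick v3 -> 15
v11: WRITE b=13  (b history now [(5, 14), (6, 12), (8, 1), (9, 5), (11, 13)])
READ b @v8: history=[(5, 14), (6, 12), (8, 1), (9, 5), (11, 13)] -> pick v8 -> 1
v12: WRITE a=22  (a history now [(1, 3), (2, 15), (3, 15), (4, 5), (7, 11), (10, 9), (12, 22)])
v13: WRITE a=19  (a history now [(1, 3), (2, 15), (3, 15), (4, 5), (7, 11), (10, 9), (12, 22), (13, 19)])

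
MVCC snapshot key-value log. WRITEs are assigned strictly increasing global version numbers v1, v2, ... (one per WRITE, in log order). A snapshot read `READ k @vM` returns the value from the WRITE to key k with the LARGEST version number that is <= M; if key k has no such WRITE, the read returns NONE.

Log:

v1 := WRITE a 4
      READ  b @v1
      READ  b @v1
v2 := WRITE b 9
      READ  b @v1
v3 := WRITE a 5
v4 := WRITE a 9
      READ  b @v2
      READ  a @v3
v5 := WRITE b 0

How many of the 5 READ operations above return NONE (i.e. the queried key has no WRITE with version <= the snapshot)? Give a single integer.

Answer: 3

Derivation:
v1: WRITE a=4  (a history now [(1, 4)])
READ b @v1: history=[] -> no version <= 1 -> NONE
READ b @v1: history=[] -> no version <= 1 -> NONE
v2: WRITE b=9  (b history now [(2, 9)])
READ b @v1: history=[(2, 9)] -> no version <= 1 -> NONE
v3: WRITE a=5  (a history now [(1, 4), (3, 5)])
v4: WRITE a=9  (a history now [(1, 4), (3, 5), (4, 9)])
READ b @v2: history=[(2, 9)] -> pick v2 -> 9
READ a @v3: history=[(1, 4), (3, 5), (4, 9)] -> pick v3 -> 5
v5: WRITE b=0  (b history now [(2, 9), (5, 0)])
Read results in order: ['NONE', 'NONE', 'NONE', '9', '5']
NONE count = 3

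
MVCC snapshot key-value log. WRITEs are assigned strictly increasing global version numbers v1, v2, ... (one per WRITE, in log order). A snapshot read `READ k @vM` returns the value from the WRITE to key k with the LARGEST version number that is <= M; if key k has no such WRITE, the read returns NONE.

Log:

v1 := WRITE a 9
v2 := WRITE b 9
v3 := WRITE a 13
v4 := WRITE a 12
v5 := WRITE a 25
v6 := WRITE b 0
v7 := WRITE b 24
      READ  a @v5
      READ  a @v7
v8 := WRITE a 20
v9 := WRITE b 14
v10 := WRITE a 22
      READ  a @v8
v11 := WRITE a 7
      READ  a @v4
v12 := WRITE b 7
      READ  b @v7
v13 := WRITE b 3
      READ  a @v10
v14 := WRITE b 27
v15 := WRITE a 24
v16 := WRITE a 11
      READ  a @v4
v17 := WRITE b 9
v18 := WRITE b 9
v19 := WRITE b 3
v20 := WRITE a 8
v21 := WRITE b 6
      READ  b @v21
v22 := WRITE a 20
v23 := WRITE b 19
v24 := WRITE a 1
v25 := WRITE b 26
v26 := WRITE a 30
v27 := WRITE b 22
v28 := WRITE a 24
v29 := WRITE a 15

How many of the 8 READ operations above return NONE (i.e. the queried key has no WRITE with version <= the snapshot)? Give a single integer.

Answer: 0

Derivation:
v1: WRITE a=9  (a history now [(1, 9)])
v2: WRITE b=9  (b history now [(2, 9)])
v3: WRITE a=13  (a history now [(1, 9), (3, 13)])
v4: WRITE a=12  (a history now [(1, 9), (3, 13), (4, 12)])
v5: WRITE a=25  (a history now [(1, 9), (3, 13), (4, 12), (5, 25)])
v6: WRITE b=0  (b history now [(2, 9), (6, 0)])
v7: WRITE b=24  (b history now [(2, 9), (6, 0), (7, 24)])
READ a @v5: history=[(1, 9), (3, 13), (4, 12), (5, 25)] -> pick v5 -> 25
READ a @v7: history=[(1, 9), (3, 13), (4, 12), (5, 25)] -> pick v5 -> 25
v8: WRITE a=20  (a history now [(1, 9), (3, 13), (4, 12), (5, 25), (8, 20)])
v9: WRITE b=14  (b history now [(2, 9), (6, 0), (7, 24), (9, 14)])
v10: WRITE a=22  (a history now [(1, 9), (3, 13), (4, 12), (5, 25), (8, 20), (10, 22)])
READ a @v8: history=[(1, 9), (3, 13), (4, 12), (5, 25), (8, 20), (10, 22)] -> pick v8 -> 20
v11: WRITE a=7  (a history now [(1, 9), (3, 13), (4, 12), (5, 25), (8, 20), (10, 22), (11, 7)])
READ a @v4: history=[(1, 9), (3, 13), (4, 12), (5, 25), (8, 20), (10, 22), (11, 7)] -> pick v4 -> 12
v12: WRITE b=7  (b history now [(2, 9), (6, 0), (7, 24), (9, 14), (12, 7)])
READ b @v7: history=[(2, 9), (6, 0), (7, 24), (9, 14), (12, 7)] -> pick v7 -> 24
v13: WRITE b=3  (b history now [(2, 9), (6, 0), (7, 24), (9, 14), (12, 7), (13, 3)])
READ a @v10: history=[(1, 9), (3, 13), (4, 12), (5, 25), (8, 20), (10, 22), (11, 7)] -> pick v10 -> 22
v14: WRITE b=27  (b history now [(2, 9), (6, 0), (7, 24), (9, 14), (12, 7), (13, 3), (14, 27)])
v15: WRITE a=24  (a history now [(1, 9), (3, 13), (4, 12), (5, 25), (8, 20), (10, 22), (11, 7), (15, 24)])
v16: WRITE a=11  (a history now [(1, 9), (3, 13), (4, 12), (5, 25), (8, 20), (10, 22), (11, 7), (15, 24), (16, 11)])
READ a @v4: history=[(1, 9), (3, 13), (4, 12), (5, 25), (8, 20), (10, 22), (11, 7), (15, 24), (16, 11)] -> pick v4 -> 12
v17: WRITE b=9  (b history now [(2, 9), (6, 0), (7, 24), (9, 14), (12, 7), (13, 3), (14, 27), (17, 9)])
v18: WRITE b=9  (b history now [(2, 9), (6, 0), (7, 24), (9, 14), (12, 7), (13, 3), (14, 27), (17, 9), (18, 9)])
v19: WRITE b=3  (b history now [(2, 9), (6, 0), (7, 24), (9, 14), (12, 7), (13, 3), (14, 27), (17, 9), (18, 9), (19, 3)])
v20: WRITE a=8  (a history now [(1, 9), (3, 13), (4, 12), (5, 25), (8, 20), (10, 22), (11, 7), (15, 24), (16, 11), (20, 8)])
v21: WRITE b=6  (b history now [(2, 9), (6, 0), (7, 24), (9, 14), (12, 7), (13, 3), (14, 27), (17, 9), (18, 9), (19, 3), (21, 6)])
READ b @v21: history=[(2, 9), (6, 0), (7, 24), (9, 14), (12, 7), (13, 3), (14, 27), (17, 9), (18, 9), (19, 3), (21, 6)] -> pick v21 -> 6
v22: WRITE a=20  (a history now [(1, 9), (3, 13), (4, 12), (5, 25), (8, 20), (10, 22), (11, 7), (15, 24), (16, 11), (20, 8), (22, 20)])
v23: WRITE b=19  (b history now [(2, 9), (6, 0), (7, 24), (9, 14), (12, 7), (13, 3), (14, 27), (17, 9), (18, 9), (19, 3), (21, 6), (23, 19)])
v24: WRITE a=1  (a history now [(1, 9), (3, 13), (4, 12), (5, 25), (8, 20), (10, 22), (11, 7), (15, 24), (16, 11), (20, 8), (22, 20), (24, 1)])
v25: WRITE b=26  (b history now [(2, 9), (6, 0), (7, 24), (9, 14), (12, 7), (13, 3), (14, 27), (17, 9), (18, 9), (19, 3), (21, 6), (23, 19), (25, 26)])
v26: WRITE a=30  (a history now [(1, 9), (3, 13), (4, 12), (5, 25), (8, 20), (10, 22), (11, 7), (15, 24), (16, 11), (20, 8), (22, 20), (24, 1), (26, 30)])
v27: WRITE b=22  (b history now [(2, 9), (6, 0), (7, 24), (9, 14), (12, 7), (13, 3), (14, 27), (17, 9), (18, 9), (19, 3), (21, 6), (23, 19), (25, 26), (27, 22)])
v28: WRITE a=24  (a history now [(1, 9), (3, 13), (4, 12), (5, 25), (8, 20), (10, 22), (11, 7), (15, 24), (16, 11), (20, 8), (22, 20), (24, 1), (26, 30), (28, 24)])
v29: WRITE a=15  (a history now [(1, 9), (3, 13), (4, 12), (5, 25), (8, 20), (10, 22), (11, 7), (15, 24), (16, 11), (20, 8), (22, 20), (24, 1), (26, 30), (28, 24), (29, 15)])
Read results in order: ['25', '25', '20', '12', '24', '22', '12', '6']
NONE count = 0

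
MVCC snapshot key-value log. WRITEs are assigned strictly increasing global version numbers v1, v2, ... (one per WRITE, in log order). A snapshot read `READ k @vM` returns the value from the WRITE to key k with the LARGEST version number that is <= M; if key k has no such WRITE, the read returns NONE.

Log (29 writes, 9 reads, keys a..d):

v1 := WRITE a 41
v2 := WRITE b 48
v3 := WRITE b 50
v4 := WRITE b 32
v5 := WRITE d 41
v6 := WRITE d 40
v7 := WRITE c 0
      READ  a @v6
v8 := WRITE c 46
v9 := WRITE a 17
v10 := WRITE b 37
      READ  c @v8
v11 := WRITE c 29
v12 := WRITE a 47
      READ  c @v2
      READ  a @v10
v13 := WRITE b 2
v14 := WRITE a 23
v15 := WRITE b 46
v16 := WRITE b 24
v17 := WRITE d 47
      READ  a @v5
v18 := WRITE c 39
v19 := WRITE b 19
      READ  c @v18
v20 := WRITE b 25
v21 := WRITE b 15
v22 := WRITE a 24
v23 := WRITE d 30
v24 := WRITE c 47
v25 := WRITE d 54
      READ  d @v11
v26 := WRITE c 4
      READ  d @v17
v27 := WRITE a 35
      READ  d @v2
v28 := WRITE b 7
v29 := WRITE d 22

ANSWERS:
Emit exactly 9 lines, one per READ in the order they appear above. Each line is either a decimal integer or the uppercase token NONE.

v1: WRITE a=41  (a history now [(1, 41)])
v2: WRITE b=48  (b history now [(2, 48)])
v3: WRITE b=50  (b history now [(2, 48), (3, 50)])
v4: WRITE b=32  (b history now [(2, 48), (3, 50), (4, 32)])
v5: WRITE d=41  (d history now [(5, 41)])
v6: WRITE d=40  (d history now [(5, 41), (6, 40)])
v7: WRITE c=0  (c history now [(7, 0)])
READ a @v6: history=[(1, 41)] -> pick v1 -> 41
v8: WRITE c=46  (c history now [(7, 0), (8, 46)])
v9: WRITE a=17  (a history now [(1, 41), (9, 17)])
v10: WRITE b=37  (b history now [(2, 48), (3, 50), (4, 32), (10, 37)])
READ c @v8: history=[(7, 0), (8, 46)] -> pick v8 -> 46
v11: WRITE c=29  (c history now [(7, 0), (8, 46), (11, 29)])
v12: WRITE a=47  (a history now [(1, 41), (9, 17), (12, 47)])
READ c @v2: history=[(7, 0), (8, 46), (11, 29)] -> no version <= 2 -> NONE
READ a @v10: history=[(1, 41), (9, 17), (12, 47)] -> pick v9 -> 17
v13: WRITE b=2  (b history now [(2, 48), (3, 50), (4, 32), (10, 37), (13, 2)])
v14: WRITE a=23  (a history now [(1, 41), (9, 17), (12, 47), (14, 23)])
v15: WRITE b=46  (b history now [(2, 48), (3, 50), (4, 32), (10, 37), (13, 2), (15, 46)])
v16: WRITE b=24  (b history now [(2, 48), (3, 50), (4, 32), (10, 37), (13, 2), (15, 46), (16, 24)])
v17: WRITE d=47  (d history now [(5, 41), (6, 40), (17, 47)])
READ a @v5: history=[(1, 41), (9, 17), (12, 47), (14, 23)] -> pick v1 -> 41
v18: WRITE c=39  (c history now [(7, 0), (8, 46), (11, 29), (18, 39)])
v19: WRITE b=19  (b history now [(2, 48), (3, 50), (4, 32), (10, 37), (13, 2), (15, 46), (16, 24), (19, 19)])
READ c @v18: history=[(7, 0), (8, 46), (11, 29), (18, 39)] -> pick v18 -> 39
v20: WRITE b=25  (b history now [(2, 48), (3, 50), (4, 32), (10, 37), (13, 2), (15, 46), (16, 24), (19, 19), (20, 25)])
v21: WRITE b=15  (b history now [(2, 48), (3, 50), (4, 32), (10, 37), (13, 2), (15, 46), (16, 24), (19, 19), (20, 25), (21, 15)])
v22: WRITE a=24  (a history now [(1, 41), (9, 17), (12, 47), (14, 23), (22, 24)])
v23: WRITE d=30  (d history now [(5, 41), (6, 40), (17, 47), (23, 30)])
v24: WRITE c=47  (c history now [(7, 0), (8, 46), (11, 29), (18, 39), (24, 47)])
v25: WRITE d=54  (d history now [(5, 41), (6, 40), (17, 47), (23, 30), (25, 54)])
READ d @v11: history=[(5, 41), (6, 40), (17, 47), (23, 30), (25, 54)] -> pick v6 -> 40
v26: WRITE c=4  (c history now [(7, 0), (8, 46), (11, 29), (18, 39), (24, 47), (26, 4)])
READ d @v17: history=[(5, 41), (6, 40), (17, 47), (23, 30), (25, 54)] -> pick v17 -> 47
v27: WRITE a=35  (a history now [(1, 41), (9, 17), (12, 47), (14, 23), (22, 24), (27, 35)])
READ d @v2: history=[(5, 41), (6, 40), (17, 47), (23, 30), (25, 54)] -> no version <= 2 -> NONE
v28: WRITE b=7  (b history now [(2, 48), (3, 50), (4, 32), (10, 37), (13, 2), (15, 46), (16, 24), (19, 19), (20, 25), (21, 15), (28, 7)])
v29: WRITE d=22  (d history now [(5, 41), (6, 40), (17, 47), (23, 30), (25, 54), (29, 22)])

Answer: 41
46
NONE
17
41
39
40
47
NONE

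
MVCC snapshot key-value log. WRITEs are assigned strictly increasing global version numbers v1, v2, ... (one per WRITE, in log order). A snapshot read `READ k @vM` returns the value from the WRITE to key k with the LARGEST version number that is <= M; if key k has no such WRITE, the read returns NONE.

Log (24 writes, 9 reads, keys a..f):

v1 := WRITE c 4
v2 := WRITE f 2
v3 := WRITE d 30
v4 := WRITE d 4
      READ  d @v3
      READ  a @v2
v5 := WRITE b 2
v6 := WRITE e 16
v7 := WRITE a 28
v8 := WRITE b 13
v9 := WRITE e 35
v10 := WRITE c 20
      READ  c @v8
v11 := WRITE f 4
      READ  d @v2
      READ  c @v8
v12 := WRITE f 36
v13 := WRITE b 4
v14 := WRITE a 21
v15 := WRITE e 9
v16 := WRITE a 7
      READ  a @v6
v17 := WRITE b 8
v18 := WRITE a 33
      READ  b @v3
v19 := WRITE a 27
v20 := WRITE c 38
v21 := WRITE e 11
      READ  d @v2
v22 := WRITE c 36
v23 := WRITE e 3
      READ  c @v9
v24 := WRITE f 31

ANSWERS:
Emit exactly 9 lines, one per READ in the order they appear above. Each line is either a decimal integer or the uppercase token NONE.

Answer: 30
NONE
4
NONE
4
NONE
NONE
NONE
4

Derivation:
v1: WRITE c=4  (c history now [(1, 4)])
v2: WRITE f=2  (f history now [(2, 2)])
v3: WRITE d=30  (d history now [(3, 30)])
v4: WRITE d=4  (d history now [(3, 30), (4, 4)])
READ d @v3: history=[(3, 30), (4, 4)] -> pick v3 -> 30
READ a @v2: history=[] -> no version <= 2 -> NONE
v5: WRITE b=2  (b history now [(5, 2)])
v6: WRITE e=16  (e history now [(6, 16)])
v7: WRITE a=28  (a history now [(7, 28)])
v8: WRITE b=13  (b history now [(5, 2), (8, 13)])
v9: WRITE e=35  (e history now [(6, 16), (9, 35)])
v10: WRITE c=20  (c history now [(1, 4), (10, 20)])
READ c @v8: history=[(1, 4), (10, 20)] -> pick v1 -> 4
v11: WRITE f=4  (f history now [(2, 2), (11, 4)])
READ d @v2: history=[(3, 30), (4, 4)] -> no version <= 2 -> NONE
READ c @v8: history=[(1, 4), (10, 20)] -> pick v1 -> 4
v12: WRITE f=36  (f history now [(2, 2), (11, 4), (12, 36)])
v13: WRITE b=4  (b history now [(5, 2), (8, 13), (13, 4)])
v14: WRITE a=21  (a history now [(7, 28), (14, 21)])
v15: WRITE e=9  (e history now [(6, 16), (9, 35), (15, 9)])
v16: WRITE a=7  (a history now [(7, 28), (14, 21), (16, 7)])
READ a @v6: history=[(7, 28), (14, 21), (16, 7)] -> no version <= 6 -> NONE
v17: WRITE b=8  (b history now [(5, 2), (8, 13), (13, 4), (17, 8)])
v18: WRITE a=33  (a history now [(7, 28), (14, 21), (16, 7), (18, 33)])
READ b @v3: history=[(5, 2), (8, 13), (13, 4), (17, 8)] -> no version <= 3 -> NONE
v19: WRITE a=27  (a history now [(7, 28), (14, 21), (16, 7), (18, 33), (19, 27)])
v20: WRITE c=38  (c history now [(1, 4), (10, 20), (20, 38)])
v21: WRITE e=11  (e history now [(6, 16), (9, 35), (15, 9), (21, 11)])
READ d @v2: history=[(3, 30), (4, 4)] -> no version <= 2 -> NONE
v22: WRITE c=36  (c history now [(1, 4), (10, 20), (20, 38), (22, 36)])
v23: WRITE e=3  (e history now [(6, 16), (9, 35), (15, 9), (21, 11), (23, 3)])
READ c @v9: history=[(1, 4), (10, 20), (20, 38), (22, 36)] -> pick v1 -> 4
v24: WRITE f=31  (f history now [(2, 2), (11, 4), (12, 36), (24, 31)])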